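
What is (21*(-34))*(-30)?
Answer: 21420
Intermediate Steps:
(21*(-34))*(-30) = -714*(-30) = 21420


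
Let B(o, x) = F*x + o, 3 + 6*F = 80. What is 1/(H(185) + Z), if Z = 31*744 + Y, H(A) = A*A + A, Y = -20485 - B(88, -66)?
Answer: 1/37748 ≈ 2.6491e-5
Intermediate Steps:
F = 77/6 (F = -1/2 + (1/6)*80 = -1/2 + 40/3 = 77/6 ≈ 12.833)
B(o, x) = o + 77*x/6 (B(o, x) = 77*x/6 + o = o + 77*x/6)
Y = -19726 (Y = -20485 - (88 + (77/6)*(-66)) = -20485 - (88 - 847) = -20485 - 1*(-759) = -20485 + 759 = -19726)
H(A) = A + A**2 (H(A) = A**2 + A = A + A**2)
Z = 3338 (Z = 31*744 - 19726 = 23064 - 19726 = 3338)
1/(H(185) + Z) = 1/(185*(1 + 185) + 3338) = 1/(185*186 + 3338) = 1/(34410 + 3338) = 1/37748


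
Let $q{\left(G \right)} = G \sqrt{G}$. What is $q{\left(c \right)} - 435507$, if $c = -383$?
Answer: $-435507 - 383 i \sqrt{383} \approx -4.3551 \cdot 10^{5} - 7495.5 i$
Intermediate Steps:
$q{\left(G \right)} = G^{\frac{3}{2}}$
$q{\left(c \right)} - 435507 = \left(-383\right)^{\frac{3}{2}} - 435507 = - 383 i \sqrt{383} - 435507 = -435507 - 383 i \sqrt{383}$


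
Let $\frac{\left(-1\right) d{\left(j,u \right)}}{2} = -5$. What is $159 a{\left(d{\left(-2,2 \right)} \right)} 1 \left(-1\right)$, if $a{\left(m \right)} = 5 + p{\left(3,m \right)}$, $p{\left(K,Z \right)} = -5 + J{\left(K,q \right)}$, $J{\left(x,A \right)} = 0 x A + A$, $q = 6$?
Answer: $-954$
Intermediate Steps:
$d{\left(j,u \right)} = 10$ ($d{\left(j,u \right)} = \left(-2\right) \left(-5\right) = 10$)
$J{\left(x,A \right)} = A$ ($J{\left(x,A \right)} = 0 A + A = 0 + A = A$)
$p{\left(K,Z \right)} = 1$ ($p{\left(K,Z \right)} = -5 + 6 = 1$)
$a{\left(m \right)} = 6$ ($a{\left(m \right)} = 5 + 1 = 6$)
$159 a{\left(d{\left(-2,2 \right)} \right)} 1 \left(-1\right) = 159 \cdot 6 \cdot 1 \left(-1\right) = 159 \cdot 6 \left(-1\right) = 159 \left(-6\right) = -954$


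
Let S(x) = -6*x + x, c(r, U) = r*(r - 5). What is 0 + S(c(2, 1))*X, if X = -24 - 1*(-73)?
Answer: 1470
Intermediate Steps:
X = 49 (X = -24 + 73 = 49)
c(r, U) = r*(-5 + r)
S(x) = -5*x
0 + S(c(2, 1))*X = 0 - 10*(-5 + 2)*49 = 0 - 10*(-3)*49 = 0 - 5*(-6)*49 = 0 + 30*49 = 0 + 1470 = 1470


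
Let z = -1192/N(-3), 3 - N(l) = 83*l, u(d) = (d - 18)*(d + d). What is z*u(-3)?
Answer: -596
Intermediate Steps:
u(d) = 2*d*(-18 + d) (u(d) = (-18 + d)*(2*d) = 2*d*(-18 + d))
N(l) = 3 - 83*l
z = -298/63 (z = -1192/(3 - 83*(-3)) = -1192/(3 + 249) = -1192/252 = -1192*1/252 = -298/63 ≈ -4.7302)
z*u(-3) = -596*(-3)*(-18 - 3)/63 = -596*(-3)*(-21)/63 = -298/63*126 = -596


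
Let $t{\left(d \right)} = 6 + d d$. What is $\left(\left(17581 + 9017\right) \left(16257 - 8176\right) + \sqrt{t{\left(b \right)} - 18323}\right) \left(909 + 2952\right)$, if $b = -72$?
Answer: $829877309118 + 3861 i \sqrt{13133} \approx 8.2988 \cdot 10^{11} + 4.4247 \cdot 10^{5} i$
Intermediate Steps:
$t{\left(d \right)} = 6 + d^{2}$
$\left(\left(17581 + 9017\right) \left(16257 - 8176\right) + \sqrt{t{\left(b \right)} - 18323}\right) \left(909 + 2952\right) = \left(\left(17581 + 9017\right) \left(16257 - 8176\right) + \sqrt{\left(6 + \left(-72\right)^{2}\right) - 18323}\right) \left(909 + 2952\right) = \left(26598 \cdot 8081 + \sqrt{\left(6 + 5184\right) - 18323}\right) 3861 = \left(214938438 + \sqrt{5190 - 18323}\right) 3861 = \left(214938438 + \sqrt{-13133}\right) 3861 = \left(214938438 + i \sqrt{13133}\right) 3861 = 829877309118 + 3861 i \sqrt{13133}$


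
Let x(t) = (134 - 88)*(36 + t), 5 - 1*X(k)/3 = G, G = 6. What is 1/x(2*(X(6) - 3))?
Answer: 1/1104 ≈ 0.00090580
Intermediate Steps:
X(k) = -3 (X(k) = 15 - 3*6 = 15 - 18 = -3)
x(t) = 1656 + 46*t (x(t) = 46*(36 + t) = 1656 + 46*t)
1/x(2*(X(6) - 3)) = 1/(1656 + 46*(2*(-3 - 3))) = 1/(1656 + 46*(2*(-6))) = 1/(1656 + 46*(-12)) = 1/(1656 - 552) = 1/1104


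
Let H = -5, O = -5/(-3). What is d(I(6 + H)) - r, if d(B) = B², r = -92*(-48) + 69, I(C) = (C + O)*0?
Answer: -4485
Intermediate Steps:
O = 5/3 (O = -5*(-⅓) = 5/3 ≈ 1.6667)
I(C) = 0 (I(C) = (C + 5/3)*0 = (5/3 + C)*0 = 0)
r = 4485 (r = 4416 + 69 = 4485)
d(I(6 + H)) - r = 0² - 1*4485 = 0 - 4485 = -4485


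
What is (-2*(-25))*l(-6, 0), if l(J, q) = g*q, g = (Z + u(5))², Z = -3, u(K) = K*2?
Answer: 0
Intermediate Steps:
u(K) = 2*K
g = 49 (g = (-3 + 2*5)² = (-3 + 10)² = 7² = 49)
l(J, q) = 49*q
(-2*(-25))*l(-6, 0) = (-2*(-25))*(49*0) = 50*0 = 0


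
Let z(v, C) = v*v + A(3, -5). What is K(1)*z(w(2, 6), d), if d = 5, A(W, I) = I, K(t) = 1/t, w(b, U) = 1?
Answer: -4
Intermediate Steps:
z(v, C) = -5 + v**2 (z(v, C) = v*v - 5 = v**2 - 5 = -5 + v**2)
K(1)*z(w(2, 6), d) = (-5 + 1**2)/1 = 1*(-5 + 1) = 1*(-4) = -4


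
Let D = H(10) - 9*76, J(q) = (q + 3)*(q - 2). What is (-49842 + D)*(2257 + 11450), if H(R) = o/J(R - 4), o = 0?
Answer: -692559882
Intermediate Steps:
J(q) = (-2 + q)*(3 + q) (J(q) = (3 + q)*(-2 + q) = (-2 + q)*(3 + q))
H(R) = 0 (H(R) = 0/(-6 + (R - 4) + (R - 4)²) = 0/(-6 + (-4 + R) + (-4 + R)²) = 0/(-10 + R + (-4 + R)²) = 0)
D = -684 (D = 0 - 9*76 = 0 - 684 = -684)
(-49842 + D)*(2257 + 11450) = (-49842 - 684)*(2257 + 11450) = -50526*13707 = -692559882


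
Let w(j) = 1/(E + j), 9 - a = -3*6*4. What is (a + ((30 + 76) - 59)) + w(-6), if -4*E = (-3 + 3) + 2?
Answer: 1662/13 ≈ 127.85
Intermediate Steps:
E = -½ (E = -((-3 + 3) + 2)/4 = -(0 + 2)/4 = -¼*2 = -½ ≈ -0.50000)
a = 81 (a = 9 - (-3*6)*4 = 9 - (-18)*4 = 9 - 1*(-72) = 9 + 72 = 81)
w(j) = 1/(-½ + j)
(a + ((30 + 76) - 59)) + w(-6) = (81 + ((30 + 76) - 59)) + 2/(-1 + 2*(-6)) = (81 + (106 - 59)) + 2/(-1 - 12) = (81 + 47) + 2/(-13) = 128 + 2*(-1/13) = 128 - 2/13 = 1662/13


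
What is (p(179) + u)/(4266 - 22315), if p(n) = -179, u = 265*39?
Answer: -10156/18049 ≈ -0.56269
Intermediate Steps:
u = 10335
(p(179) + u)/(4266 - 22315) = (-179 + 10335)/(4266 - 22315) = 10156/(-18049) = 10156*(-1/18049) = -10156/18049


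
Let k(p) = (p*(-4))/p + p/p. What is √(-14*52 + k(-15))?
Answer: I*√731 ≈ 27.037*I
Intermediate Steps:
k(p) = -3 (k(p) = (-4*p)/p + 1 = -4 + 1 = -3)
√(-14*52 + k(-15)) = √(-14*52 - 3) = √(-728 - 3) = √(-731) = I*√731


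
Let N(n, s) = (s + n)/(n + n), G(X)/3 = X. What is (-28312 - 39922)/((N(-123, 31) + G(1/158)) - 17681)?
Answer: 1326059556/343604917 ≈ 3.8593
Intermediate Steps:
G(X) = 3*X
N(n, s) = (n + s)/(2*n) (N(n, s) = (n + s)/((2*n)) = (n + s)*(1/(2*n)) = (n + s)/(2*n))
(-28312 - 39922)/((N(-123, 31) + G(1/158)) - 17681) = (-28312 - 39922)/(((½)*(-123 + 31)/(-123) + 3/158) - 17681) = -68234/(((½)*(-1/123)*(-92) + 3*(1/158)) - 17681) = -68234/((46/123 + 3/158) - 17681) = -68234/(7637/19434 - 17681) = -68234/(-343604917/19434) = -68234*(-19434/343604917) = 1326059556/343604917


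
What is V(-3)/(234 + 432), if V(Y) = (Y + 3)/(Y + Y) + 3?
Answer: 1/222 ≈ 0.0045045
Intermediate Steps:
V(Y) = 3 + (3 + Y)/(2*Y) (V(Y) = (3 + Y)/((2*Y)) + 3 = (3 + Y)*(1/(2*Y)) + 3 = (3 + Y)/(2*Y) + 3 = 3 + (3 + Y)/(2*Y))
V(-3)/(234 + 432) = ((1/2)*(3 + 7*(-3))/(-3))/(234 + 432) = ((1/2)*(-1/3)*(3 - 21))/666 = ((1/2)*(-1/3)*(-18))/666 = (1/666)*3 = 1/222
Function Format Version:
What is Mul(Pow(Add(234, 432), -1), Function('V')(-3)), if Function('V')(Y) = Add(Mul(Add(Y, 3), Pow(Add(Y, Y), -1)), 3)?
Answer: Rational(1, 222) ≈ 0.0045045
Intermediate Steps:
Function('V')(Y) = Add(3, Mul(Rational(1, 2), Pow(Y, -1), Add(3, Y))) (Function('V')(Y) = Add(Mul(Add(3, Y), Pow(Mul(2, Y), -1)), 3) = Add(Mul(Add(3, Y), Mul(Rational(1, 2), Pow(Y, -1))), 3) = Add(Mul(Rational(1, 2), Pow(Y, -1), Add(3, Y)), 3) = Add(3, Mul(Rational(1, 2), Pow(Y, -1), Add(3, Y))))
Mul(Pow(Add(234, 432), -1), Function('V')(-3)) = Mul(Pow(Add(234, 432), -1), Mul(Rational(1, 2), Pow(-3, -1), Add(3, Mul(7, -3)))) = Mul(Pow(666, -1), Mul(Rational(1, 2), Rational(-1, 3), Add(3, -21))) = Mul(Rational(1, 666), Mul(Rational(1, 2), Rational(-1, 3), -18)) = Mul(Rational(1, 666), 3) = Rational(1, 222)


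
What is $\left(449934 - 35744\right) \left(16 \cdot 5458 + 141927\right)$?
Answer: $94955128450$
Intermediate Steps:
$\left(449934 - 35744\right) \left(16 \cdot 5458 + 141927\right) = 414190 \left(87328 + 141927\right) = 414190 \cdot 229255 = 94955128450$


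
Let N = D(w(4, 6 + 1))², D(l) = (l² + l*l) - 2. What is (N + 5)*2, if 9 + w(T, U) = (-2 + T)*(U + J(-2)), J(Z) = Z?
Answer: 10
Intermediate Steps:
w(T, U) = -9 + (-2 + T)*(-2 + U) (w(T, U) = -9 + (-2 + T)*(U - 2) = -9 + (-2 + T)*(-2 + U))
D(l) = -2 + 2*l² (D(l) = (l² + l²) - 2 = 2*l² - 2 = -2 + 2*l²)
N = 0 (N = (-2 + 2*(-5 - 2*4 - 2*(6 + 1) + 4*(6 + 1))²)² = (-2 + 2*(-5 - 8 - 2*7 + 4*7)²)² = (-2 + 2*(-5 - 8 - 14 + 28)²)² = (-2 + 2*1²)² = (-2 + 2*1)² = (-2 + 2)² = 0² = 0)
(N + 5)*2 = (0 + 5)*2 = 5*2 = 10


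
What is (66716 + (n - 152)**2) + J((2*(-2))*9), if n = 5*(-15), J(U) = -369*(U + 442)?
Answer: -31569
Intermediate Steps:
J(U) = -163098 - 369*U (J(U) = -369*(442 + U) = -163098 - 369*U)
n = -75
(66716 + (n - 152)**2) + J((2*(-2))*9) = (66716 + (-75 - 152)**2) + (-163098 - 369*2*(-2)*9) = (66716 + (-227)**2) + (-163098 - (-1476)*9) = (66716 + 51529) + (-163098 - 369*(-36)) = 118245 + (-163098 + 13284) = 118245 - 149814 = -31569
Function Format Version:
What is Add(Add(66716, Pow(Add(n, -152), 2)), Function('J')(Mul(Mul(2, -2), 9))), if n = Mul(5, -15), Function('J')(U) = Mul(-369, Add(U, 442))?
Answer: -31569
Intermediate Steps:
Function('J')(U) = Add(-163098, Mul(-369, U)) (Function('J')(U) = Mul(-369, Add(442, U)) = Add(-163098, Mul(-369, U)))
n = -75
Add(Add(66716, Pow(Add(n, -152), 2)), Function('J')(Mul(Mul(2, -2), 9))) = Add(Add(66716, Pow(Add(-75, -152), 2)), Add(-163098, Mul(-369, Mul(Mul(2, -2), 9)))) = Add(Add(66716, Pow(-227, 2)), Add(-163098, Mul(-369, Mul(-4, 9)))) = Add(Add(66716, 51529), Add(-163098, Mul(-369, -36))) = Add(118245, Add(-163098, 13284)) = Add(118245, -149814) = -31569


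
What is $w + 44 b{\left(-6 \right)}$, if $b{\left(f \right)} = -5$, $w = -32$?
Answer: $-252$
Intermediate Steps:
$w + 44 b{\left(-6 \right)} = -32 + 44 \left(-5\right) = -32 - 220 = -252$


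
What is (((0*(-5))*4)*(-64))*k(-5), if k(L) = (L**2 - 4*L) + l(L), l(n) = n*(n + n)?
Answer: 0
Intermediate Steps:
l(n) = 2*n**2 (l(n) = n*(2*n) = 2*n**2)
k(L) = -4*L + 3*L**2 (k(L) = (L**2 - 4*L) + 2*L**2 = -4*L + 3*L**2)
(((0*(-5))*4)*(-64))*k(-5) = (((0*(-5))*4)*(-64))*(-5*(-4 + 3*(-5))) = ((0*4)*(-64))*(-5*(-4 - 15)) = (0*(-64))*(-5*(-19)) = 0*95 = 0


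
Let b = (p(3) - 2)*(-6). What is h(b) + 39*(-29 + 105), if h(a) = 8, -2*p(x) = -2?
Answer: 2972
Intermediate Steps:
p(x) = 1 (p(x) = -½*(-2) = 1)
b = 6 (b = (1 - 2)*(-6) = -1*(-6) = 6)
h(b) + 39*(-29 + 105) = 8 + 39*(-29 + 105) = 8 + 39*76 = 8 + 2964 = 2972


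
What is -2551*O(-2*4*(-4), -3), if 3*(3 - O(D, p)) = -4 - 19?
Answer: -81632/3 ≈ -27211.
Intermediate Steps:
O(D, p) = 32/3 (O(D, p) = 3 - (-4 - 19)/3 = 3 - 1/3*(-23) = 3 + 23/3 = 32/3)
-2551*O(-2*4*(-4), -3) = -2551*32/3 = -81632/3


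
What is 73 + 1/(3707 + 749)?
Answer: 325289/4456 ≈ 73.000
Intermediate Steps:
73 + 1/(3707 + 749) = 73 + 1/4456 = 325289/4456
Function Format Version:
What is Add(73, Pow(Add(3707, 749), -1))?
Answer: Rational(325289, 4456) ≈ 73.000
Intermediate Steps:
Add(73, Pow(Add(3707, 749), -1)) = Add(73, Pow(4456, -1)) = Add(73, Rational(1, 4456)) = Rational(325289, 4456)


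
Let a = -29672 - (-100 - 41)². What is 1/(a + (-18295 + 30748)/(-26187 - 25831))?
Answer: -52018/2577660407 ≈ -2.0180e-5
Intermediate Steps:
a = -49553 (a = -29672 - 1*(-141)² = -29672 - 1*19881 = -29672 - 19881 = -49553)
1/(a + (-18295 + 30748)/(-26187 - 25831)) = 1/(-49553 + (-18295 + 30748)/(-26187 - 25831)) = 1/(-49553 + 12453/(-52018)) = 1/(-49553 + 12453*(-1/52018)) = 1/(-49553 - 12453/52018) = 1/(-2577660407/52018) = -52018/2577660407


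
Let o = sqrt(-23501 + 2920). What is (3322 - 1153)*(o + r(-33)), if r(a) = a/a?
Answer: 2169 + 2169*I*sqrt(20581) ≈ 2169.0 + 3.1117e+5*I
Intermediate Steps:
r(a) = 1
o = I*sqrt(20581) (o = sqrt(-20581) = I*sqrt(20581) ≈ 143.46*I)
(3322 - 1153)*(o + r(-33)) = (3322 - 1153)*(I*sqrt(20581) + 1) = 2169*(1 + I*sqrt(20581)) = 2169 + 2169*I*sqrt(20581)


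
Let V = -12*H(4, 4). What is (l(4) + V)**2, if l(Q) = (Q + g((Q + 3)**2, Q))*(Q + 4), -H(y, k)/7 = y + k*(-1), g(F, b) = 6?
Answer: 6400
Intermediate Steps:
H(y, k) = -7*y + 7*k (H(y, k) = -7*(y + k*(-1)) = -7*(y - k) = -7*y + 7*k)
V = 0 (V = -12*(-7*4 + 7*4) = -12*(-28 + 28) = -12*0 = 0)
l(Q) = (4 + Q)*(6 + Q) (l(Q) = (Q + 6)*(Q + 4) = (6 + Q)*(4 + Q) = (4 + Q)*(6 + Q))
(l(4) + V)**2 = ((24 + 4**2 + 10*4) + 0)**2 = ((24 + 16 + 40) + 0)**2 = (80 + 0)**2 = 80**2 = 6400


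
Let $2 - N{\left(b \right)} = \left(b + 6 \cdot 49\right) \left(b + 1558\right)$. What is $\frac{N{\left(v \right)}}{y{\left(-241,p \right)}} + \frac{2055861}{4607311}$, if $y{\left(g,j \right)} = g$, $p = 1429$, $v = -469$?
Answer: $- \frac{877552045946}{1110361951} \approx -790.33$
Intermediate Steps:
$N{\left(b \right)} = 2 - \left(294 + b\right) \left(1558 + b\right)$ ($N{\left(b \right)} = 2 - \left(b + 6 \cdot 49\right) \left(b + 1558\right) = 2 - \left(b + 294\right) \left(1558 + b\right) = 2 - \left(294 + b\right) \left(1558 + b\right)$)
$\frac{N{\left(v \right)}}{y{\left(-241,p \right)}} + \frac{2055861}{4607311} = \frac{-458050 - \left(-469\right)^{2} - -868588}{-241} + \frac{2055861}{4607311} = \left(-458050 - 219961 + 868588\right) \left(- \frac{1}{241}\right) + 2055861 \cdot \frac{1}{4607311} = \left(-458050 - 219961 + 868588\right) \left(- \frac{1}{241}\right) + \frac{2055861}{4607311} = 190577 \left(- \frac{1}{241}\right) + \frac{2055861}{4607311} = - \frac{190577}{241} + \frac{2055861}{4607311} = - \frac{877552045946}{1110361951}$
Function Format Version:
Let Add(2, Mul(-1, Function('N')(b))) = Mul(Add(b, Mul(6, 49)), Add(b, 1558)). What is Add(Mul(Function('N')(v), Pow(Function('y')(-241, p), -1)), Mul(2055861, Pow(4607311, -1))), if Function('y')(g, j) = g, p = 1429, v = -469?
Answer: Rational(-877552045946, 1110361951) ≈ -790.33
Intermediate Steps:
Function('N')(b) = Add(2, Mul(-1, Add(294, b), Add(1558, b))) (Function('N')(b) = Add(2, Mul(-1, Mul(Add(b, Mul(6, 49)), Add(b, 1558)))) = Add(2, Mul(-1, Mul(Add(b, 294), Add(1558, b)))) = Add(2, Mul(-1, Mul(Add(294, b), Add(1558, b)))) = Add(2, Mul(-1, Add(294, b), Add(1558, b))))
Add(Mul(Function('N')(v), Pow(Function('y')(-241, p), -1)), Mul(2055861, Pow(4607311, -1))) = Add(Mul(Add(-458050, Mul(-1, Pow(-469, 2)), Mul(-1852, -469)), Pow(-241, -1)), Mul(2055861, Pow(4607311, -1))) = Add(Mul(Add(-458050, Mul(-1, 219961), 868588), Rational(-1, 241)), Mul(2055861, Rational(1, 4607311))) = Add(Mul(Add(-458050, -219961, 868588), Rational(-1, 241)), Rational(2055861, 4607311)) = Add(Mul(190577, Rational(-1, 241)), Rational(2055861, 4607311)) = Add(Rational(-190577, 241), Rational(2055861, 4607311)) = Rational(-877552045946, 1110361951)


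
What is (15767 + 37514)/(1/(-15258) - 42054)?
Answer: -812961498/641659933 ≈ -1.2670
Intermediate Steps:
(15767 + 37514)/(1/(-15258) - 42054) = 53281/(-1/15258 - 42054) = 53281/(-641659933/15258) = 53281*(-15258/641659933) = -812961498/641659933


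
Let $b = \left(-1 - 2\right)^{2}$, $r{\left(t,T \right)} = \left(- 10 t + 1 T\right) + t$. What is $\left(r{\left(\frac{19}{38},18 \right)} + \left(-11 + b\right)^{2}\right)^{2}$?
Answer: $\frac{1225}{4} \approx 306.25$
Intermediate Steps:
$r{\left(t,T \right)} = T - 9 t$ ($r{\left(t,T \right)} = \left(- 10 t + T\right) + t = \left(T - 10 t\right) + t = T - 9 t$)
$b = 9$ ($b = \left(-3\right)^{2} = 9$)
$\left(r{\left(\frac{19}{38},18 \right)} + \left(-11 + b\right)^{2}\right)^{2} = \left(\left(18 - 9 \cdot \frac{19}{38}\right) + \left(-11 + 9\right)^{2}\right)^{2} = \left(\left(18 - 9 \cdot 19 \cdot \frac{1}{38}\right) + \left(-2\right)^{2}\right)^{2} = \left(\left(18 - \frac{9}{2}\right) + 4\right)^{2} = \left(\frac{27}{2} + 4\right)^{2} = \left(\frac{35}{2}\right)^{2} = \frac{1225}{4}$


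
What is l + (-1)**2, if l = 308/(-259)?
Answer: -7/37 ≈ -0.18919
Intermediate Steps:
l = -44/37 (l = 308*(-1/259) = -44/37 ≈ -1.1892)
l + (-1)**2 = -44/37 + (-1)**2 = -44/37 + 1 = -7/37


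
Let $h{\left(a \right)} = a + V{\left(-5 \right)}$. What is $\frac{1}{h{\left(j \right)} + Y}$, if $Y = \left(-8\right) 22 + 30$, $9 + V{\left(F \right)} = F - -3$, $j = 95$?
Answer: $- \frac{1}{62} \approx -0.016129$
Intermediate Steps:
$V{\left(F \right)} = -6 + F$ ($V{\left(F \right)} = -9 + \left(F - -3\right) = -9 + \left(F + 3\right) = -9 + \left(3 + F\right) = -6 + F$)
$h{\left(a \right)} = -11 + a$ ($h{\left(a \right)} = a - 11 = -11 + a$)
$Y = -146$ ($Y = -176 + 30 = -146$)
$\frac{1}{h{\left(j \right)} + Y} = \frac{1}{\left(-11 + 95\right) - 146} = \frac{1}{84 - 146} = \frac{1}{-62} = - \frac{1}{62}$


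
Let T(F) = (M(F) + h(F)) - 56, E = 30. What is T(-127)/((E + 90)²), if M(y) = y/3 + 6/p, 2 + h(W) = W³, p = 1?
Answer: -768179/5400 ≈ -142.26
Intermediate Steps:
h(W) = -2 + W³
M(y) = 6 + y/3 (M(y) = y/3 + 6/1 = y*(⅓) + 6*1 = y/3 + 6 = 6 + y/3)
T(F) = -52 + F³ + F/3 (T(F) = ((6 + F/3) + (-2 + F³)) - 56 = (4 + F³ + F/3) - 56 = -52 + F³ + F/3)
T(-127)/((E + 90)²) = (-52 + (-127)³ + (⅓)*(-127))/((30 + 90)²) = (-52 - 2048383 - 127/3)/(120²) = -6145432/3/14400 = -6145432/3*1/14400 = -768179/5400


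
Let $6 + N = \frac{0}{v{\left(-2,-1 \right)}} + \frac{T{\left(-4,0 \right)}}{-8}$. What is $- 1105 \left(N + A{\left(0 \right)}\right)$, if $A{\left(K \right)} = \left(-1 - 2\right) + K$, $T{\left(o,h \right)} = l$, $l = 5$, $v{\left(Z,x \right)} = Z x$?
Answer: $\frac{85085}{8} \approx 10636.0$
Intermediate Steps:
$T{\left(o,h \right)} = 5$
$N = - \frac{53}{8}$ ($N = -6 + \left(\frac{0}{\left(-2\right) \left(-1\right)} + \frac{5}{-8}\right) = -6 + \left(\frac{0}{2} + 5 \left(- \frac{1}{8}\right)\right) = -6 + \left(0 \cdot \frac{1}{2} - \frac{5}{8}\right) = -6 + \left(0 - \frac{5}{8}\right) = -6 - \frac{5}{8} = - \frac{53}{8} \approx -6.625$)
$A{\left(K \right)} = -3 + K$
$- 1105 \left(N + A{\left(0 \right)}\right) = - 1105 \left(- \frac{53}{8} + \left(-3 + 0\right)\right) = - 1105 \left(- \frac{53}{8} - 3\right) = \left(-1105\right) \left(- \frac{77}{8}\right) = \frac{85085}{8}$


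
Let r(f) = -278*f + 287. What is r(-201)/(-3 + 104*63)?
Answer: 56165/6549 ≈ 8.5761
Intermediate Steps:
r(f) = 287 - 278*f
r(-201)/(-3 + 104*63) = (287 - 278*(-201))/(-3 + 104*63) = (287 + 55878)/(-3 + 6552) = 56165/6549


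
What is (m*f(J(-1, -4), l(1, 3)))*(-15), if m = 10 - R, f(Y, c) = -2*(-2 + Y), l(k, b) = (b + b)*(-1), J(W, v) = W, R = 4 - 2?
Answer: -720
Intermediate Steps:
R = 2
l(k, b) = -2*b (l(k, b) = (2*b)*(-1) = -2*b)
f(Y, c) = 4 - 2*Y
m = 8 (m = 10 - 1*2 = 10 - 2 = 8)
(m*f(J(-1, -4), l(1, 3)))*(-15) = (8*(4 - 2*(-1)))*(-15) = (8*(4 + 2))*(-15) = (8*6)*(-15) = 48*(-15) = -720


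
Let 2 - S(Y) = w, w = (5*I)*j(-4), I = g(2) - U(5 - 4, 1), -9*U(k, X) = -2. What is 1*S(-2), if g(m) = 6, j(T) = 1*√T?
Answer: 2 - 520*I/9 ≈ 2.0 - 57.778*I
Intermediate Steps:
U(k, X) = 2/9 (U(k, X) = -⅑*(-2) = 2/9)
j(T) = √T
I = 52/9 (I = 6 - 1*2/9 = 6 - 2/9 = 52/9 ≈ 5.7778)
w = 520*I/9 (w = (5*(52/9))*√(-4) = 260*(2*I)/9 = 520*I/9 ≈ 57.778*I)
S(Y) = 2 - 520*I/9
1*S(-2) = 1*(2 - 520*I/9) = 2 - 520*I/9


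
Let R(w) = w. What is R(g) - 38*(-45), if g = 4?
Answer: 1714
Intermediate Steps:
R(g) - 38*(-45) = 4 - 38*(-45) = 4 + 1710 = 1714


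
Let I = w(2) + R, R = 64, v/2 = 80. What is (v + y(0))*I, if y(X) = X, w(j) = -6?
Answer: 9280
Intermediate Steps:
v = 160 (v = 2*80 = 160)
I = 58 (I = -6 + 64 = 58)
(v + y(0))*I = (160 + 0)*58 = 160*58 = 9280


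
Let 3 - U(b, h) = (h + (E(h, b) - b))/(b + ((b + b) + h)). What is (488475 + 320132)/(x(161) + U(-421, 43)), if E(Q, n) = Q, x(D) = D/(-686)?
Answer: 1666845740/6557 ≈ 2.5421e+5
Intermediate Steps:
x(D) = -D/686 (x(D) = D*(-1/686) = -D/686)
U(b, h) = 3 - (-b + 2*h)/(h + 3*b) (U(b, h) = 3 - (h + (h - b))/(b + ((b + b) + h)) = 3 - (-b + 2*h)/(b + (2*b + h)) = 3 - (-b + 2*h)/(b + (h + 2*b)) = 3 - (-b + 2*h)/(h + 3*b))
(488475 + 320132)/(x(161) + U(-421, 43)) = (488475 + 320132)/(-1/686*161 + (43 + 10*(-421))/(43 + 3*(-421))) = 808607/(-23/98 + (43 - 4210)/(43 - 1263)) = 808607/(-23/98 - 4167/(-1220)) = 808607/(-23/98 - 1/1220*(-4167)) = 808607/(-23/98 + 4167/1220) = 808607/(190153/59780) = 808607*(59780/190153) = 1666845740/6557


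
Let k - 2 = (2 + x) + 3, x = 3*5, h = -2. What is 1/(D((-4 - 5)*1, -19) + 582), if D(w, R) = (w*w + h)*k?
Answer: 1/2320 ≈ 0.00043103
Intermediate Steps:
x = 15
k = 22 (k = 2 + ((2 + 15) + 3) = 2 + (17 + 3) = 2 + 20 = 22)
D(w, R) = -44 + 22*w² (D(w, R) = (w*w - 2)*22 = (w² - 2)*22 = (-2 + w²)*22 = -44 + 22*w²)
1/(D((-4 - 5)*1, -19) + 582) = 1/((-44 + 22*((-4 - 5)*1)²) + 582) = 1/((-44 + 22*(-9*1)²) + 582) = 1/((-44 + 22*(-9)²) + 582) = 1/((-44 + 22*81) + 582) = 1/((-44 + 1782) + 582) = 1/(1738 + 582) = 1/2320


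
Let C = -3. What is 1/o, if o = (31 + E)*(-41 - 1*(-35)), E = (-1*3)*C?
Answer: -1/240 ≈ -0.0041667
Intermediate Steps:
E = 9 (E = -1*3*(-3) = -3*(-3) = 9)
o = -240 (o = (31 + 9)*(-41 - 1*(-35)) = 40*(-41 + 35) = 40*(-6) = -240)
1/o = 1/(-240) = -1/240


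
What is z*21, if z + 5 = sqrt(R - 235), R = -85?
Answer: -105 + 168*I*sqrt(5) ≈ -105.0 + 375.66*I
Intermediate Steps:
z = -5 + 8*I*sqrt(5) (z = -5 + sqrt(-85 - 235) = -5 + sqrt(-320) = -5 + 8*I*sqrt(5) ≈ -5.0 + 17.889*I)
z*21 = (-5 + 8*I*sqrt(5))*21 = -105 + 168*I*sqrt(5)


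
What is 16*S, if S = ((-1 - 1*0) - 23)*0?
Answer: 0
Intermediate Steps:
S = 0 (S = ((-1 + 0) - 23)*0 = (-1 - 23)*0 = -24*0 = 0)
16*S = 16*0 = 0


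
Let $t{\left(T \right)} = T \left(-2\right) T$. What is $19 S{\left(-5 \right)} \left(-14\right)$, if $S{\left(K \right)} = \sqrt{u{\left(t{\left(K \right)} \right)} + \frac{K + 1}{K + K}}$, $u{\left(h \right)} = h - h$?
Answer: $- \frac{266 \sqrt{10}}{5} \approx -168.23$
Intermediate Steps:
$t{\left(T \right)} = - 2 T^{2}$ ($t{\left(T \right)} = - 2 T T = - 2 T^{2}$)
$u{\left(h \right)} = 0$
$S{\left(K \right)} = \frac{\sqrt{2} \sqrt{\frac{1 + K}{K}}}{2}$ ($S{\left(K \right)} = \sqrt{0 + \frac{K + 1}{K + K}} = \sqrt{0 + \frac{1 + K}{2 K}} = \sqrt{\frac{1 + K}{2 K}} = \frac{\sqrt{2} \sqrt{\frac{1 + K}{K}}}{2}$)
$19 S{\left(-5 \right)} \left(-14\right) = 19 \frac{\sqrt{2} \sqrt{\frac{1 - 5}{-5}}}{2} \left(-14\right) = 19 \frac{\sqrt{2} \sqrt{\left(- \frac{1}{5}\right) \left(-4\right)}}{2} \left(-14\right) = 19 \frac{\sqrt{2} \sqrt{\frac{4}{5}}}{2} \left(-14\right) = 19 \frac{\sqrt{2} \frac{2 \sqrt{5}}{5}}{2} \left(-14\right) = 19 \frac{\sqrt{10}}{5} \left(-14\right) = \frac{19 \sqrt{10}}{5} \left(-14\right) = - \frac{266 \sqrt{10}}{5}$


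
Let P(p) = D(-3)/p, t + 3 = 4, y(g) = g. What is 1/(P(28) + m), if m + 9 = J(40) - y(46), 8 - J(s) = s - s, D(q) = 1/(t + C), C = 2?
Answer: -84/3947 ≈ -0.021282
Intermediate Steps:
t = 1 (t = -3 + 4 = 1)
D(q) = ⅓ (D(q) = 1/(1 + 2) = 1/3 = ⅓)
J(s) = 8 (J(s) = 8 - (s - s) = 8 - 1*0 = 8 + 0 = 8)
m = -47 (m = -9 + (8 - 1*46) = -9 + (8 - 46) = -9 - 38 = -47)
P(p) = 1/(3*p)
1/(P(28) + m) = 1/((⅓)/28 - 47) = 1/((⅓)*(1/28) - 47) = 1/(1/84 - 47) = 1/(-3947/84) = -84/3947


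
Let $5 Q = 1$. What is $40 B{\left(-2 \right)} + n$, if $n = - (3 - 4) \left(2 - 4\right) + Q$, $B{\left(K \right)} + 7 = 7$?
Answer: $- \frac{9}{5} \approx -1.8$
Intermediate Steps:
$Q = \frac{1}{5}$ ($Q = \frac{1}{5} \cdot 1 = \frac{1}{5} \approx 0.2$)
$B{\left(K \right)} = 0$ ($B{\left(K \right)} = -7 + 7 = 0$)
$n = - \frac{9}{5}$ ($n = - (3 - 4) \left(2 - 4\right) + \frac{1}{5} = \left(-1\right) \left(-1\right) \left(-2\right) + \frac{1}{5} = 1 \left(-2\right) + \frac{1}{5} = -2 + \frac{1}{5} = - \frac{9}{5} \approx -1.8$)
$40 B{\left(-2 \right)} + n = 40 \cdot 0 - \frac{9}{5} = 0 - \frac{9}{5} = - \frac{9}{5}$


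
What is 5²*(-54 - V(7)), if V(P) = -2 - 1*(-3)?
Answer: -1375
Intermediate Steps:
V(P) = 1 (V(P) = -2 + 3 = 1)
5²*(-54 - V(7)) = 5²*(-54 - 1*1) = 25*(-54 - 1) = 25*(-55) = -1375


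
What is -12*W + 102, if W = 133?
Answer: -1494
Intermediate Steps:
-12*W + 102 = -12*133 + 102 = -1596 + 102 = -1494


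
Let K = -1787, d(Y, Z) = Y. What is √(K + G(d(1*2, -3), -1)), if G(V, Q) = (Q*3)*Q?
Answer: 2*I*√446 ≈ 42.237*I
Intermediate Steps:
G(V, Q) = 3*Q² (G(V, Q) = (3*Q)*Q = 3*Q²)
√(K + G(d(1*2, -3), -1)) = √(-1787 + 3*(-1)²) = √(-1787 + 3*1) = √(-1787 + 3) = √(-1784) = 2*I*√446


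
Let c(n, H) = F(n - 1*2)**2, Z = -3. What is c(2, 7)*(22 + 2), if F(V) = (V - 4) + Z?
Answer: 1176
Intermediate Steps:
F(V) = -7 + V (F(V) = (V - 4) - 3 = (-4 + V) - 3 = -7 + V)
c(n, H) = (-9 + n)**2 (c(n, H) = (-7 + (n - 1*2))**2 = (-7 + (n - 2))**2 = (-7 + (-2 + n))**2 = (-9 + n)**2)
c(2, 7)*(22 + 2) = (-9 + 2)**2*(22 + 2) = (-7)**2*24 = 49*24 = 1176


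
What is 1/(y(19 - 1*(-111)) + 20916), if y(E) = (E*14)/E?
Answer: 1/20930 ≈ 4.7778e-5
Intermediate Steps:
y(E) = 14 (y(E) = (14*E)/E = 14)
1/(y(19 - 1*(-111)) + 20916) = 1/(14 + 20916) = 1/20930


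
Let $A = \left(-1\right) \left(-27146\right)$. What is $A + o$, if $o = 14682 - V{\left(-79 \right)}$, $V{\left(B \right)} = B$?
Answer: $41907$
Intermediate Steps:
$o = 14761$ ($o = 14682 - -79 = 14682 + 79 = 14761$)
$A = 27146$
$A + o = 27146 + 14761 = 41907$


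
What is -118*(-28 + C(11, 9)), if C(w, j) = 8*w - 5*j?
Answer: -1770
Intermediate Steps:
C(w, j) = -5*j + 8*w
-118*(-28 + C(11, 9)) = -118*(-28 + (-5*9 + 8*11)) = -118*(-28 + (-45 + 88)) = -118*(-28 + 43) = -118*15 = -1770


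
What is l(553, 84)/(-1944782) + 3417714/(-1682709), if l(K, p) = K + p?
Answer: -316560978761/155833436878 ≈ -2.0314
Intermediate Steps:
l(553, 84)/(-1944782) + 3417714/(-1682709) = (553 + 84)/(-1944782) + 3417714/(-1682709) = 637*(-1/1944782) + 3417714*(-1/1682709) = -91/277826 - 1139238/560903 = -316560978761/155833436878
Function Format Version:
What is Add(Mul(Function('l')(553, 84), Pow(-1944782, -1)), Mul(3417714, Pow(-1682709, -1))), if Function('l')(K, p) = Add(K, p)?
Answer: Rational(-316560978761, 155833436878) ≈ -2.0314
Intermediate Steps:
Add(Mul(Function('l')(553, 84), Pow(-1944782, -1)), Mul(3417714, Pow(-1682709, -1))) = Add(Mul(Add(553, 84), Pow(-1944782, -1)), Mul(3417714, Pow(-1682709, -1))) = Add(Mul(637, Rational(-1, 1944782)), Mul(3417714, Rational(-1, 1682709))) = Add(Rational(-91, 277826), Rational(-1139238, 560903)) = Rational(-316560978761, 155833436878)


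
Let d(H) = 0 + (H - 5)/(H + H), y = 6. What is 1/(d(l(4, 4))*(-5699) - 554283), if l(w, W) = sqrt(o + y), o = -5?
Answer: -1/542885 ≈ -1.8420e-6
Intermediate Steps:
l(w, W) = 1 (l(w, W) = sqrt(-5 + 6) = sqrt(1) = 1)
d(H) = (-5 + H)/(2*H) (d(H) = 0 + (-5 + H)/((2*H)) = 0 + (-5 + H)*(1/(2*H)) = 0 + (-5 + H)/(2*H) = (-5 + H)/(2*H))
1/(d(l(4, 4))*(-5699) - 554283) = 1/(((1/2)*(-5 + 1)/1)*(-5699) - 554283) = 1/(((1/2)*1*(-4))*(-5699) - 554283) = 1/(-2*(-5699) - 554283) = 1/(11398 - 554283) = 1/(-542885) = -1/542885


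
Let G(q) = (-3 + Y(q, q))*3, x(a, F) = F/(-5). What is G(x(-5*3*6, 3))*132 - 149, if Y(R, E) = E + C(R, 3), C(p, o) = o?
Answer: -1933/5 ≈ -386.60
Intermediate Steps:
Y(R, E) = 3 + E (Y(R, E) = E + 3 = 3 + E)
x(a, F) = -F/5 (x(a, F) = F*(-⅕) = -F/5)
G(q) = 3*q (G(q) = (-3 + (3 + q))*3 = q*3 = 3*q)
G(x(-5*3*6, 3))*132 - 149 = (3*(-⅕*3))*132 - 149 = (3*(-⅗))*132 - 149 = -9/5*132 - 149 = -1188/5 - 149 = -1933/5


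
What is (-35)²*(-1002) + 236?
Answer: -1227214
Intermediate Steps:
(-35)²*(-1002) + 236 = 1225*(-1002) + 236 = -1227450 + 236 = -1227214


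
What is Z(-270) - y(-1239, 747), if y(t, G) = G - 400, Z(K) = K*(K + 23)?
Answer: 66343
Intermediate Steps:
Z(K) = K*(23 + K)
y(t, G) = -400 + G
Z(-270) - y(-1239, 747) = -270*(23 - 270) - (-400 + 747) = -270*(-247) - 1*347 = 66690 - 347 = 66343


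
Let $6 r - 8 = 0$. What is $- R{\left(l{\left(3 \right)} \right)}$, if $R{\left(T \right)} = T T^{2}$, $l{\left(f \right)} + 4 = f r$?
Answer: $0$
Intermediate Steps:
$r = \frac{4}{3}$ ($r = \frac{4}{3} + \frac{1}{6} \cdot 0 = \frac{4}{3} + 0 = \frac{4}{3} \approx 1.3333$)
$l{\left(f \right)} = -4 + \frac{4 f}{3}$ ($l{\left(f \right)} = -4 + f \frac{4}{3} = -4 + \frac{4 f}{3}$)
$R{\left(T \right)} = T^{3}$
$- R{\left(l{\left(3 \right)} \right)} = - \left(-4 + \frac{4}{3} \cdot 3\right)^{3} = - \left(-4 + 4\right)^{3} = - 0^{3} = \left(-1\right) 0 = 0$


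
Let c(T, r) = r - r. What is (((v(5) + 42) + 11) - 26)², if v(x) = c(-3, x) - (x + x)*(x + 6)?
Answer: 6889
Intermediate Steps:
c(T, r) = 0
v(x) = -2*x*(6 + x) (v(x) = 0 - (x + x)*(x + 6) = 0 - 2*x*(6 + x) = -2*x*(6 + x))
(((v(5) + 42) + 11) - 26)² = (((2*5*(-6 - 1*5) + 42) + 11) - 26)² = (((2*5*(-6 - 5) + 42) + 11) - 26)² = (((2*5*(-11) + 42) + 11) - 26)² = (((-110 + 42) + 11) - 26)² = ((-68 + 11) - 26)² = (-57 - 26)² = (-83)² = 6889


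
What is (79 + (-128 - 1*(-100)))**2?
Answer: 2601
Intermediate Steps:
(79 + (-128 - 1*(-100)))**2 = (79 + (-128 + 100))**2 = (79 - 28)**2 = 51**2 = 2601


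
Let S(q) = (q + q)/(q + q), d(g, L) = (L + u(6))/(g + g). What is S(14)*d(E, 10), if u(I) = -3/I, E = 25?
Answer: 19/100 ≈ 0.19000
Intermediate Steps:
d(g, L) = (-½ + L)/(2*g) (d(g, L) = (L - 3/6)/(g + g) = (L - 3*⅙)/((2*g)) = (L - ½)*(1/(2*g)) = (-½ + L)*(1/(2*g)) = (-½ + L)/(2*g))
S(q) = 1 (S(q) = (2*q)/((2*q)) = (2*q)*(1/(2*q)) = 1)
S(14)*d(E, 10) = 1*((¼)*(-1 + 2*10)/25) = 1*((¼)*(1/25)*(-1 + 20)) = 1*((¼)*(1/25)*19) = 1*(19/100) = 19/100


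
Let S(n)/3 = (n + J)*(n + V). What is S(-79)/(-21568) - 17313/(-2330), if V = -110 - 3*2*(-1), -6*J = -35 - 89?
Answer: 149394267/25126720 ≈ 5.9456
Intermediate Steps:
J = 62/3 (J = -(-35 - 89)/6 = -1/6*(-124) = 62/3 ≈ 20.667)
V = -104 (V = -110 - 6*(-1) = -110 - 1*(-6) = -110 + 6 = -104)
S(n) = 3*(-104 + n)*(62/3 + n) (S(n) = 3*((n + 62/3)*(n - 104)) = 3*((62/3 + n)*(-104 + n)) = 3*((-104 + n)*(62/3 + n)) = 3*(-104 + n)*(62/3 + n))
S(-79)/(-21568) - 17313/(-2330) = (-6448 - 250*(-79) + 3*(-79)**2)/(-21568) - 17313/(-2330) = (-6448 + 19750 + 3*6241)*(-1/21568) - 17313*(-1/2330) = (-6448 + 19750 + 18723)*(-1/21568) + 17313/2330 = 32025*(-1/21568) + 17313/2330 = -32025/21568 + 17313/2330 = 149394267/25126720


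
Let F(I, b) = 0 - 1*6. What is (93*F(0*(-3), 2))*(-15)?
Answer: 8370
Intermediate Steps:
F(I, b) = -6 (F(I, b) = 0 - 6 = -6)
(93*F(0*(-3), 2))*(-15) = (93*(-6))*(-15) = -558*(-15) = 8370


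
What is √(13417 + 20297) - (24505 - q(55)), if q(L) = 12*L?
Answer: -23845 + 3*√3746 ≈ -23661.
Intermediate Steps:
√(13417 + 20297) - (24505 - q(55)) = √(13417 + 20297) - (24505 - 12*55) = √33714 - (24505 - 1*660) = 3*√3746 - (24505 - 660) = 3*√3746 - 1*23845 = 3*√3746 - 23845 = -23845 + 3*√3746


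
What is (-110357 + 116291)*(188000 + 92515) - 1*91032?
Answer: 1664484978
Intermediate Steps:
(-110357 + 116291)*(188000 + 92515) - 1*91032 = 5934*280515 - 91032 = 1664576010 - 91032 = 1664484978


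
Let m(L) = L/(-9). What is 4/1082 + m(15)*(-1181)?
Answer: 3194611/1623 ≈ 1968.3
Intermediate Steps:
m(L) = -L/9 (m(L) = L*(-1/9) = -L/9)
4/1082 + m(15)*(-1181) = 4/1082 - 1/9*15*(-1181) = 4*(1/1082) - 5/3*(-1181) = 2/541 + 5905/3 = 3194611/1623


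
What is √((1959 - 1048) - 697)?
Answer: √214 ≈ 14.629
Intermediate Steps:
√((1959 - 1048) - 697) = √(911 - 697) = √214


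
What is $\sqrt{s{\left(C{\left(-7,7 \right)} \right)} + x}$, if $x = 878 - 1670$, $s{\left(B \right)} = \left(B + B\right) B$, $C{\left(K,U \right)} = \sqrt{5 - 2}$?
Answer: $i \sqrt{786} \approx 28.036 i$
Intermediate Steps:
$C{\left(K,U \right)} = \sqrt{3}$
$s{\left(B \right)} = 2 B^{2}$ ($s{\left(B \right)} = 2 B B = 2 B^{2}$)
$x = -792$ ($x = 878 - 1670 = -792$)
$\sqrt{s{\left(C{\left(-7,7 \right)} \right)} + x} = \sqrt{2 \left(\sqrt{3}\right)^{2} - 792} = \sqrt{2 \cdot 3 - 792} = \sqrt{6 - 792} = \sqrt{-786} = i \sqrt{786}$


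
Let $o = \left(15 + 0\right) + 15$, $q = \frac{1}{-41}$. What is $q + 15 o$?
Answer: $\frac{18449}{41} \approx 449.98$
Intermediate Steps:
$q = - \frac{1}{41} \approx -0.02439$
$o = 30$ ($o = 15 + 15 = 30$)
$q + 15 o = - \frac{1}{41} + 15 \cdot 30 = - \frac{1}{41} + 450 = \frac{18449}{41}$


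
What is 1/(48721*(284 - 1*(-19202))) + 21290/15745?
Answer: 4042448997897/2989589451494 ≈ 1.3522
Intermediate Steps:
1/(48721*(284 - 1*(-19202))) + 21290/15745 = 1/(48721*(284 + 19202)) + 21290*(1/15745) = (1/48721)/19486 + 4258/3149 = (1/48721)*(1/19486) + 4258/3149 = 1/949377406 + 4258/3149 = 4042448997897/2989589451494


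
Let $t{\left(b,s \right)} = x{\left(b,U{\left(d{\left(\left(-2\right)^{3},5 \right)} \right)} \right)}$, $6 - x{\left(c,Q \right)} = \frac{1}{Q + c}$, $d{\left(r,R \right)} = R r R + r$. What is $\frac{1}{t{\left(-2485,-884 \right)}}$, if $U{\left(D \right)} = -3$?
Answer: $\frac{2488}{14929} \approx 0.16666$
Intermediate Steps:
$d{\left(r,R \right)} = r + r R^{2}$ ($d{\left(r,R \right)} = r R^{2} + r = r + r R^{2}$)
$x{\left(c,Q \right)} = 6 - \frac{1}{Q + c}$
$t{\left(b,s \right)} = \frac{-19 + 6 b}{-3 + b}$ ($t{\left(b,s \right)} = \frac{-1 + 6 \left(-3\right) + 6 b}{-3 + b} = \frac{-1 - 18 + 6 b}{-3 + b} = \frac{-19 + 6 b}{-3 + b}$)
$\frac{1}{t{\left(-2485,-884 \right)}} = \frac{1}{\frac{1}{-3 - 2485} \left(-19 + 6 \left(-2485\right)\right)} = \frac{1}{\frac{1}{-2488} \left(-19 - 14910\right)} = \frac{1}{\left(- \frac{1}{2488}\right) \left(-14929\right)} = \frac{1}{\frac{14929}{2488}} = \frac{2488}{14929}$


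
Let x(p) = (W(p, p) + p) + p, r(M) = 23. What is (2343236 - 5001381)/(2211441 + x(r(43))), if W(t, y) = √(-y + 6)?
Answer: -839779015945/698667821598 + 379735*I*√17/698667821598 ≈ -1.202 + 2.241e-6*I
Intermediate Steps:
W(t, y) = √(6 - y)
x(p) = √(6 - p) + 2*p (x(p) = (√(6 - p) + p) + p = (p + √(6 - p)) + p = √(6 - p) + 2*p)
(2343236 - 5001381)/(2211441 + x(r(43))) = (2343236 - 5001381)/(2211441 + (√(6 - 1*23) + 2*23)) = -2658145/(2211441 + (√(6 - 23) + 46)) = -2658145/(2211441 + (√(-17) + 46)) = -2658145/(2211441 + (I*√17 + 46)) = -2658145/(2211441 + (46 + I*√17)) = -2658145/(2211487 + I*√17)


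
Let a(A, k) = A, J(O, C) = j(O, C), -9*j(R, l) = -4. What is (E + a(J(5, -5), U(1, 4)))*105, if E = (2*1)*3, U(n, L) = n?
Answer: 2030/3 ≈ 676.67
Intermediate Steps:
j(R, l) = 4/9 (j(R, l) = -1/9*(-4) = 4/9)
J(O, C) = 4/9
E = 6 (E = 2*3 = 6)
(E + a(J(5, -5), U(1, 4)))*105 = (6 + 4/9)*105 = (58/9)*105 = 2030/3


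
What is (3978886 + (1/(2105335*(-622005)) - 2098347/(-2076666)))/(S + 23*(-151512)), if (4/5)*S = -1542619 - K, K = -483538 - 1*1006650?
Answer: -7213600490795938072877906/6436612086716699099884575 ≈ -1.1207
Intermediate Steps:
K = -1490188 (K = -483538 - 1006650 = -1490188)
S = -262155/4 (S = 5*(-1542619 - 1*(-1490188))/4 = 5*(-1542619 + 1490188)/4 = (5/4)*(-52431) = -262155/4 ≈ -65539.)
(3978886 + (1/(2105335*(-622005)) - 2098347/(-2076666)))/(S + 23*(-151512)) = (3978886 + (1/(2105335*(-622005)) - 2098347/(-2076666)))/(-262155/4 + 23*(-151512)) = (3978886 + ((1/2105335)*(-1/622005) - 2098347*(-1/2076666)))/(-262155/4 - 3484776) = (3978886 + (-1/1309528896675 + 699449/692222))/(-14201259/4) = (3978886 + 915948677249739853/906484711914161850)*(-4/14201259) = (3606800245397969036438953/906484711914161850)*(-4/14201259) = -7213600490795938072877906/6436612086716699099884575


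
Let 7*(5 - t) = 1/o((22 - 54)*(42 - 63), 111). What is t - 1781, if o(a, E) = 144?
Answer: -1790209/1008 ≈ -1776.0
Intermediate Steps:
t = 5039/1008 (t = 5 - 1/7/144 = 5 - 1/7*1/144 = 5 - 1/1008 = 5039/1008 ≈ 4.9990)
t - 1781 = 5039/1008 - 1781 = -1790209/1008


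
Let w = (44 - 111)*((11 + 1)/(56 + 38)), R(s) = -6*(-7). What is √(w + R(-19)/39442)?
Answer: I*√7347298850385/926887 ≈ 2.9244*I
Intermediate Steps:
R(s) = 42
w = -402/47 (w = -804/94 = -67*6/47 = -402/47 ≈ -8.5532)
√(w + R(-19)/39442) = √(-402/47 + 42/39442) = √(-402/47 + 42*(1/39442)) = √(-402/47 + 21/19721) = √(-7926855/926887) = I*√7347298850385/926887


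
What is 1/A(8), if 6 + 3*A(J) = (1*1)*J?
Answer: 3/2 ≈ 1.5000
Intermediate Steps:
A(J) = -2 + J/3 (A(J) = -2 + ((1*1)*J)/3 = -2 + (1*J)/3 = -2 + J/3)
1/A(8) = 1/(-2 + (⅓)*8) = 1/(-2 + 8/3) = 1/(⅔) = 3/2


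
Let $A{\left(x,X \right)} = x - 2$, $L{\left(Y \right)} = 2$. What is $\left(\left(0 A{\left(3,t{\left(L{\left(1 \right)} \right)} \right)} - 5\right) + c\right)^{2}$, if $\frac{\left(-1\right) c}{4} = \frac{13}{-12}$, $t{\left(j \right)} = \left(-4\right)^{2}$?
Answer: $\frac{4}{9} \approx 0.44444$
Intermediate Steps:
$t{\left(j \right)} = 16$
$c = \frac{13}{3}$ ($c = - 4 \frac{13}{-12} = - 4 \cdot 13 \left(- \frac{1}{12}\right) = \left(-4\right) \left(- \frac{13}{12}\right) = \frac{13}{3} \approx 4.3333$)
$A{\left(x,X \right)} = -2 + x$ ($A{\left(x,X \right)} = x - 2 = -2 + x$)
$\left(\left(0 A{\left(3,t{\left(L{\left(1 \right)} \right)} \right)} - 5\right) + c\right)^{2} = \left(\left(0 \left(-2 + 3\right) - 5\right) + \frac{13}{3}\right)^{2} = \left(\left(0 \cdot 1 - 5\right) + \frac{13}{3}\right)^{2} = \left(\left(0 - 5\right) + \frac{13}{3}\right)^{2} = \left(-5 + \frac{13}{3}\right)^{2} = \left(- \frac{2}{3}\right)^{2} = \frac{4}{9}$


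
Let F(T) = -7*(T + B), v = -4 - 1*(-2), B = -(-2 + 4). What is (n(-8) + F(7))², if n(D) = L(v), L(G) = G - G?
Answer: 1225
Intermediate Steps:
B = -2 (B = -1*2 = -2)
v = -2 (v = -4 + 2 = -2)
F(T) = 14 - 7*T (F(T) = -7*(T - 2) = -7*(-2 + T) = 14 - 7*T)
L(G) = 0
n(D) = 0
(n(-8) + F(7))² = (0 + (14 - 7*7))² = (0 + (14 - 49))² = (0 - 35)² = (-35)² = 1225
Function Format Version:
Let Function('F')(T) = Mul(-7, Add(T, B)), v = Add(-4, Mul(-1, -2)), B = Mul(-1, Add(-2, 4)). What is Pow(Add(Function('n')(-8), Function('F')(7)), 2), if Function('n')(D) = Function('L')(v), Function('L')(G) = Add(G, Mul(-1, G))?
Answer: 1225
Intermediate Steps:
B = -2 (B = Mul(-1, 2) = -2)
v = -2 (v = Add(-4, 2) = -2)
Function('F')(T) = Add(14, Mul(-7, T)) (Function('F')(T) = Mul(-7, Add(T, -2)) = Mul(-7, Add(-2, T)) = Add(14, Mul(-7, T)))
Function('L')(G) = 0
Function('n')(D) = 0
Pow(Add(Function('n')(-8), Function('F')(7)), 2) = Pow(Add(0, Add(14, Mul(-7, 7))), 2) = Pow(Add(0, Add(14, -49)), 2) = Pow(Add(0, -35), 2) = Pow(-35, 2) = 1225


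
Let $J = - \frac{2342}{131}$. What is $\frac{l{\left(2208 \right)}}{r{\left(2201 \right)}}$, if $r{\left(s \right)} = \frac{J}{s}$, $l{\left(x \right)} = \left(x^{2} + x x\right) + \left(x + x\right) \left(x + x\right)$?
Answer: $- \frac{4217069233152}{1171} \approx -3.6013 \cdot 10^{9}$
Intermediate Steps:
$J = - \frac{2342}{131}$ ($J = \left(-2342\right) \frac{1}{131} = - \frac{2342}{131} \approx -17.878$)
$l{\left(x \right)} = 6 x^{2}$ ($l{\left(x \right)} = \left(x^{2} + x^{2}\right) + 2 x 2 x = 2 x^{2} + 4 x^{2} = 6 x^{2}$)
$r{\left(s \right)} = - \frac{2342}{131 s}$
$\frac{l{\left(2208 \right)}}{r{\left(2201 \right)}} = \frac{6 \cdot 2208^{2}}{\left(- \frac{2342}{131}\right) \frac{1}{2201}} = \frac{6 \cdot 4875264}{\left(- \frac{2342}{131}\right) \frac{1}{2201}} = \frac{29251584}{- \frac{2342}{288331}} = 29251584 \left(- \frac{288331}{2342}\right) = - \frac{4217069233152}{1171}$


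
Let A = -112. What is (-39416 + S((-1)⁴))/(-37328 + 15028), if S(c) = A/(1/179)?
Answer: 14866/5575 ≈ 2.6665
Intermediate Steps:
S(c) = -20048 (S(c) = -112/(1/179) = -112/1/179 = -112*179 = -20048)
(-39416 + S((-1)⁴))/(-37328 + 15028) = (-39416 - 20048)/(-37328 + 15028) = -59464/(-22300) = -59464*(-1/22300) = 14866/5575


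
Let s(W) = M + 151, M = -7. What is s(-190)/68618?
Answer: 72/34309 ≈ 0.0020986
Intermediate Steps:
s(W) = 144 (s(W) = -7 + 151 = 144)
s(-190)/68618 = 144/68618 = 144*(1/68618) = 72/34309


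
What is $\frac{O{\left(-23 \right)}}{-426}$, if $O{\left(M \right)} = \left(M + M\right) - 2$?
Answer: $\frac{8}{71} \approx 0.11268$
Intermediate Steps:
$O{\left(M \right)} = -2 + 2 M$ ($O{\left(M \right)} = 2 M - 2 = -2 + 2 M$)
$\frac{O{\left(-23 \right)}}{-426} = \frac{-2 + 2 \left(-23\right)}{-426} = \left(-2 - 46\right) \left(- \frac{1}{426}\right) = \left(-48\right) \left(- \frac{1}{426}\right) = \frac{8}{71}$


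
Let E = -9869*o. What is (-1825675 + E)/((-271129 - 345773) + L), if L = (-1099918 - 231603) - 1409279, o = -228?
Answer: -424457/3357702 ≈ -0.12641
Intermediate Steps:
E = 2250132 (E = -9869*(-228) = 2250132)
L = -2740800 (L = -1331521 - 1409279 = -2740800)
(-1825675 + E)/((-271129 - 345773) + L) = (-1825675 + 2250132)/((-271129 - 345773) - 2740800) = 424457/(-616902 - 2740800) = 424457/(-3357702) = 424457*(-1/3357702) = -424457/3357702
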